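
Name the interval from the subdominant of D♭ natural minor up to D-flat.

perfect fifth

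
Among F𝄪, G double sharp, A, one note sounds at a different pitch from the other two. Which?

In 12-tone equal temperament, enharmonic equivalents share a pitch class. F## is pitch class 7; G## is pitch class 9; A is pitch class 9.
G## and A share pitch class 9, while F## is pitch class 7.

F##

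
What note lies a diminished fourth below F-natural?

C#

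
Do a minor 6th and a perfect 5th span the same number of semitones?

No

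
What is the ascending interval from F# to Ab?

diminished third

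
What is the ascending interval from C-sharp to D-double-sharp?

augmented second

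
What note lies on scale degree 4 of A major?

D

Degree 4 takes the letter 3 steps above A, which is D.
In major, degree 4 sits 5 semitones above the tonic. A + 5 semitones is pitch class 2, spelled on D as D.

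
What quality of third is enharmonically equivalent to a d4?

major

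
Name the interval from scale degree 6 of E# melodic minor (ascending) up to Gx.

perfect fifth

Scale degree 6 of E# melodic minor (ascending) is C##.
C## up to G##: letters C→G make it a fifth; 7 semitones makes it perfect.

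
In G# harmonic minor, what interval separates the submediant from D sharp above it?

The submediant of G# harmonic minor is E.
E up to D#: letters E→D make it a seventh; 11 semitones makes it major.

major seventh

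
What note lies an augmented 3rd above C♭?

E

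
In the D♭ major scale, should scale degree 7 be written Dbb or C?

C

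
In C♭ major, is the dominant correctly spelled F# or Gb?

Each scale degree takes a distinct letter name. Degree 5 of a scale on C must use the letter G.
Gb and F# are enharmonically the same pitch, but only Gb uses the letter G, so it is the correct spelling here.

Gb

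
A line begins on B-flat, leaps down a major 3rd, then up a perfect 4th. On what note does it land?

A major third down from Bb is Gb (letter G, 4 semitones down).
A perfect fourth up from Gb is Cb (letter C, 5 semitones up).

Cb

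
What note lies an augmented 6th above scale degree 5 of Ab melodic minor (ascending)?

Scale degree 5 of Ab melodic minor (ascending) is Eb.
An augmented sixth (10 semitones) above Eb lands on the letter C, giving C#.

C#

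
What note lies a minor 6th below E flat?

G

E down a major sixth is G, so the target letter is G.
From Eb, a minor sixth is 8 semitones down: G.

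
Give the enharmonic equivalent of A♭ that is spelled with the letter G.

Ab is pitch class 8. The letter G alone is pitch class 7.
To reach pitch class 8 from G requires an offset of +1 semitone, i.e. sharp: G#.

G#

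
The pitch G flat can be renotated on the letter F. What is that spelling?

F#

Plain F sits 1 semitone below Gb, so on the letter F the same pitch needs a sharp: F#.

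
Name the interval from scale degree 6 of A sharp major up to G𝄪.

Scale degree 6 of A# major is F##.
F## up to G##: letters F→G make it a second; 2 semitones makes it major.

major second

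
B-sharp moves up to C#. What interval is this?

minor second

Counting letters B–C gives a second.
B#→C# = 1 semitone, 1 narrower than the major second (2), so minor.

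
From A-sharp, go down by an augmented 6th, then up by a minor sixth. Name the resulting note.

Ab

An augmented sixth down from A# is C (letter C, 10 semitones down).
A minor sixth up from C is Ab (letter A, 8 semitones up).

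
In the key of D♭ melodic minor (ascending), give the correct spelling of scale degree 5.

Degree 5 takes the letter 4 steps above D, which is A.
In melodic minor (ascending), degree 5 sits 7 semitones above the tonic. Db + 7 semitones is pitch class 8, spelled on A as Ab.

Ab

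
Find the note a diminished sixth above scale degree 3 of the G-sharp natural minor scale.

Scale degree 3 of G# natural minor is B.
A diminished sixth (7 semitones) above B lands on the letter G, giving Gb.

Gb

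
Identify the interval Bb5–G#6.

Counting letters B–C–D–E–F–G gives a sixth.
Bb→G# = 10 semitones, 1 wider than the major sixth (9), so augmented.

augmented sixth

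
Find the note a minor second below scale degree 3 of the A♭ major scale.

B

Scale degree 3 of Ab major is C.
A minor second (1 semitone) below C lands on the letter B, giving B.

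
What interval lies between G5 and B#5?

Counting letters G–A–B gives a third.
G→B# = 5 semitones, 1 wider than the major third (4), so augmented.

augmented third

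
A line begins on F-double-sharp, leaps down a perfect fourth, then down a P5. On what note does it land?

A perfect fourth down from F## is C## (letter C, 5 semitones down).
A perfect fifth down from C## is F## (letter F, 7 semitones down).

F##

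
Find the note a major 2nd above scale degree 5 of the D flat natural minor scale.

Bb

Scale degree 5 of Db natural minor is Ab.
A major second (2 semitones) above Ab lands on the letter B, giving Bb.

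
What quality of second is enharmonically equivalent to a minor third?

augmented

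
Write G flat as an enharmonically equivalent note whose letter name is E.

E##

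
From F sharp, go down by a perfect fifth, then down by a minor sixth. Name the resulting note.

A perfect fifth down from F# is B (letter B, 7 semitones down).
A minor sixth down from B is D# (letter D, 8 semitones down).

D#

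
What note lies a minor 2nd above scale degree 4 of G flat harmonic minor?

Scale degree 4 of Gb harmonic minor is Cb.
A minor second (1 semitone) above Cb lands on the letter D, giving Dbb.

Dbb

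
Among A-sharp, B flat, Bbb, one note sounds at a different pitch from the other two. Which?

In 12-tone equal temperament, enharmonic equivalents share a pitch class. A# is pitch class 10; Bb is pitch class 10; Bbb is pitch class 9.
A# and Bb share pitch class 10, while Bbb is pitch class 9.

Bbb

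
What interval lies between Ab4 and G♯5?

augmented seventh

The letter names run A→G, a span of 6 letter steps, so the interval is some kind of seventh.
Ab to G# is 12 semitones. A major seventh is 11, so 12 makes it augmented.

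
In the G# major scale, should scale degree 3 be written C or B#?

B#

Each scale degree takes a distinct letter name. Degree 3 of a scale on G must use the letter B.
B# and C are enharmonically the same pitch, but only B# uses the letter B, so it is the correct spelling here.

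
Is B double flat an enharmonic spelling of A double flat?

No

Two spellings are enharmonically equivalent only if they share a pitch class.
Here Bbb → 9, Abb → 7; 7 ≠ 9, so they are not.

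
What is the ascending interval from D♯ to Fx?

major third

The letter names run D→F, a span of 2 letter steps, so the interval is some kind of third.
D# to F## is 4 semitones. A major third is 4, so 4 makes it major.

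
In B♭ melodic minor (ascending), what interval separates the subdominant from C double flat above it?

The subdominant of Bb melodic minor (ascending) is Eb.
Eb up to Cbb: letters E→C make it a sixth; 7 semitones makes it diminished.

diminished sixth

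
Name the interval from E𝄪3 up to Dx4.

minor seventh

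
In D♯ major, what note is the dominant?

A#

The D# major scale runs D# E# F## G# A# B# C##.
Degree 5 is A#.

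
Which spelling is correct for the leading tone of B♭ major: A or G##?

A

Each scale degree takes a distinct letter name. Degree 7 of a scale on B must use the letter A.
A and G## are enharmonically the same pitch, but only A uses the letter A, so it is the correct spelling here.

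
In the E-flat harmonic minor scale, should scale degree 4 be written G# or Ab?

Each scale degree takes a distinct letter name. Degree 4 of a scale on E must use the letter A.
Ab and G# are enharmonically the same pitch, but only Ab uses the letter A, so it is the correct spelling here.

Ab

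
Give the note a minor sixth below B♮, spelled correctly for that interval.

B down a major sixth is D, so the target letter is D.
From B, a minor sixth is 8 semitones down: D#.

D#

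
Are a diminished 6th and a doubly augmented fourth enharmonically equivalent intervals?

Yes

A diminished sixth spans 7 semitones; a doubly augmented fourth spans 7.
They are enharmonically equivalent.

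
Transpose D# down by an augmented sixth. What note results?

F

D down a major sixth is F, so the target letter is F.
From D#, an augmented sixth is 10 semitones down: F.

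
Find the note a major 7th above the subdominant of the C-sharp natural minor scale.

The subdominant of C# natural minor is F#.
A major seventh (11 semitones) above F# lands on the letter E, giving E#.

E#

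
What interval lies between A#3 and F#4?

minor sixth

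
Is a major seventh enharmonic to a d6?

No

A major seventh spans 11 semitones; a diminished sixth spans 7.
The spans differ, so they are not enharmonic equivalents.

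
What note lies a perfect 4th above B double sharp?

E##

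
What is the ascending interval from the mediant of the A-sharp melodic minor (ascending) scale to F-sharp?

The mediant of A# melodic minor (ascending) is C#.
C# up to F#: letters C→F make it a fourth; 5 semitones makes it perfect.

perfect fourth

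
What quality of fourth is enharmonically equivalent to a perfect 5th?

A perfect fifth spans 7 semitones.
A fourth spanning 7 semitones is doubly augmented (the perfect fourth is 5).

doubly augmented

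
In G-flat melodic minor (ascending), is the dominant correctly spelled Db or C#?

Db

Each scale degree takes a distinct letter name. Degree 5 of a scale on G must use the letter D.
Db and C# are enharmonically the same pitch, but only Db uses the letter D, so it is the correct spelling here.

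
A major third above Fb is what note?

F up a major third is A, so the target letter is A.
From Fb, a major third is 4 semitones up: Ab.

Ab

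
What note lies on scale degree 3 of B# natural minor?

D#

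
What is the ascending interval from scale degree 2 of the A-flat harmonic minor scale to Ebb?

diminished fourth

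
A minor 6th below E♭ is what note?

A sixth below E lands on the letter G.
A minor sixth spans 8 semitones, so Eb moves to pitch class 7. On the letter G that is G.

G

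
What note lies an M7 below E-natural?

F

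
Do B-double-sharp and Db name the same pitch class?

B## is pitch class 1; Db is pitch class 1.
All spellings map to pitch class 1, so they are enharmonically equivalent.

Yes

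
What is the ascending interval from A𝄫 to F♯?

The letter names run A→F, a span of 5 letter steps, so the interval is some kind of sixth.
Abb to F# is 11 semitones. A major sixth is 9, so 11 makes it doubly augmented.

doubly augmented sixth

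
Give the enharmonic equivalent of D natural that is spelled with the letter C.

C##

Plain C sits 2 semitones below D, so on the letter C the same pitch needs a double sharp: C##.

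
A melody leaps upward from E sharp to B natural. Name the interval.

diminished fifth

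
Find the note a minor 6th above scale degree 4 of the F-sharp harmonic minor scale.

G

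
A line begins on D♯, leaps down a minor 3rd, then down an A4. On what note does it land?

A minor third down from D# is B# (letter B, 3 semitones down).
An augmented fourth down from B# is F# (letter F, 6 semitones down).

F#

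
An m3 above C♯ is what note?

E

A third above C lands on the letter E.
A minor third spans 3 semitones, so C# moves to pitch class 4. On the letter E that is E.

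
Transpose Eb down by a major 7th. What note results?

Fb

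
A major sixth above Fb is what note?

Db

F up a major sixth is D, so the target letter is D.
From Fb, a major sixth is 9 semitones up: Db.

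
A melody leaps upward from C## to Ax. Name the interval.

The letter names run C→A, a span of 5 letter steps, so the interval is some kind of sixth.
C## to A## is 9 semitones. A major sixth is 9, so 9 makes it major.

major sixth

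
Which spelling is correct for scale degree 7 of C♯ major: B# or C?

B#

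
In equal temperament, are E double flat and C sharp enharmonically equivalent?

No

Two spellings are enharmonically equivalent only if they share a pitch class.
Here Ebb → 2, C# → 1; 1 ≠ 2, so they are not.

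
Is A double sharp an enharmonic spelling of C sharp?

Two spellings are enharmonically equivalent only if they share a pitch class.
Here A## → 11, C# → 1; 1 ≠ 11, so they are not.

No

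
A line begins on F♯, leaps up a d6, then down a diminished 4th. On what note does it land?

A diminished sixth up from F# is Db (letter D, 7 semitones up).
A diminished fourth down from Db is A (letter A, 4 semitones down).

A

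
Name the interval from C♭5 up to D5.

augmented second

The letter names run C→D, a span of 1 letter step, so the interval is some kind of second.
Cb to D is 3 semitones. A major second is 2, so 3 makes it augmented.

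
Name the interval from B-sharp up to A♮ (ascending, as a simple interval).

The letter names run B→A, a span of 6 letter steps, so the interval is some kind of seventh.
B# to A is 9 semitones. A major seventh is 11, so 9 makes it diminished.

diminished seventh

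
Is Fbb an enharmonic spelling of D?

Fbb is pitch class 3; D is pitch class 2.
The pitch classes differ (3 vs. 2), so they are not enharmonic equivalents.

No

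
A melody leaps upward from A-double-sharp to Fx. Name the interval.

minor sixth

Counting letters A–B–C–D–E–F gives a sixth.
A##→F## = 8 semitones, 1 narrower than the major sixth (9), so minor.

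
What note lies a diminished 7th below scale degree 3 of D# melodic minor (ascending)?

G##

Scale degree 3 of D# melodic minor (ascending) is F#.
A diminished seventh (9 semitones) below F# lands on the letter G, giving G##.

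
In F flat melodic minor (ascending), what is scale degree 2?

The Fb melodic minor (ascending) scale runs Fb Gb Abb Bbb Cb Db Eb.
Degree 2 is Gb.

Gb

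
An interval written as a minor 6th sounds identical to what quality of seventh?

doubly diminished

A minor sixth spans 8 semitones.
A seventh spanning 8 semitones is doubly diminished (the major seventh is 11).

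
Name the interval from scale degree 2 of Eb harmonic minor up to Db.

minor sixth

Scale degree 2 of Eb harmonic minor is F.
F up to Db: letters F→D make it a sixth; 8 semitones makes it minor.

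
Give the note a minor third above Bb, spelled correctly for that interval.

Db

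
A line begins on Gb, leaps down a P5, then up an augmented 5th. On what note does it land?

G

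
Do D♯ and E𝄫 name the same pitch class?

No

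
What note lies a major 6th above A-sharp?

A up a major sixth is F#, so the target letter is F.
From A#, a major sixth is 9 semitones up: F##.

F##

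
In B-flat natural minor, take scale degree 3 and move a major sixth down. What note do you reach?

Fb

Scale degree 3 of Bb natural minor is Db.
A major sixth (9 semitones) below Db lands on the letter F, giving Fb.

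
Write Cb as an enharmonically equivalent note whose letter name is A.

Cb is pitch class 11. The letter A alone is pitch class 9.
To reach pitch class 11 from A requires an offset of +2 semitones, i.e. double sharp: A##.

A##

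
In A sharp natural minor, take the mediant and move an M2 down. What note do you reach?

B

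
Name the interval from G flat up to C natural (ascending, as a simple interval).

augmented fourth

The letter names run G→C, a span of 3 letter steps, so the interval is some kind of fourth.
Gb to C is 6 semitones. A perfect fourth is 5, so 6 makes it augmented.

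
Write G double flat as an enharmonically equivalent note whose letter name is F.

Gbb is pitch class 5. The letter F alone is pitch class 5.
Pitch class 5 on F needs no accidental: F.

F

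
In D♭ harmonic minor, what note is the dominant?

Ab

The Db harmonic minor scale runs Db Eb Fb Gb Ab Bbb C.
Degree 5 is Ab.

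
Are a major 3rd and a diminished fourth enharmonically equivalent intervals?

Yes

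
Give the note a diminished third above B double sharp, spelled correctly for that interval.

A third above B lands on the letter D.
A diminished third spans 2 semitones, so B## moves to pitch class 3. On the letter D that is D#.

D#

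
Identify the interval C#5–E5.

minor third

The letter names run C→E, a span of 2 letter steps, so the interval is some kind of third.
C# to E is 3 semitones. A major third is 4, so 3 makes it minor.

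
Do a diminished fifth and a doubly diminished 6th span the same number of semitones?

Yes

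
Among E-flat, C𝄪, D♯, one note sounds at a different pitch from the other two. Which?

In 12-tone equal temperament, enharmonic equivalents share a pitch class. Eb is pitch class 3; C## is pitch class 2; D# is pitch class 3.
Eb and D# share pitch class 3, while C## is pitch class 2.

C##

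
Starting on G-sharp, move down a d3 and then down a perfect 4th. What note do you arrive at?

A diminished third down from G# is E## (letter E, 2 semitones down).
A perfect fourth down from E## is B## (letter B, 5 semitones down).

B##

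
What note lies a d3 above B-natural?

Db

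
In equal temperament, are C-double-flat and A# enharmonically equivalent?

Yes

Cbb is pitch class 10; A# is pitch class 10.
All spellings map to pitch class 10, so they are enharmonically equivalent.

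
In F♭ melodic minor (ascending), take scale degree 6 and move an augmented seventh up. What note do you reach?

Scale degree 6 of Fb melodic minor (ascending) is Db.
An augmented seventh (12 semitones) above Db lands on the letter C, giving C#.

C#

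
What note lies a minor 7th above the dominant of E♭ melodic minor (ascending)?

The dominant of Eb melodic minor (ascending) is Bb.
A minor seventh (10 semitones) above Bb lands on the letter A, giving Ab.

Ab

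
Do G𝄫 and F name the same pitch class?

Yes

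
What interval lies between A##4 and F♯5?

The letter names run A→F, a span of 5 letter steps, so the interval is some kind of sixth.
A## to F# is 7 semitones. A major sixth is 9, so 7 makes it diminished.

diminished sixth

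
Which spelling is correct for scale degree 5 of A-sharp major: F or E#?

E#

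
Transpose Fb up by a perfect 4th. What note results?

Bbb

A fourth above F lands on the letter B.
A perfect fourth spans 5 semitones, so Fb moves to pitch class 9. On the letter B that is Bbb.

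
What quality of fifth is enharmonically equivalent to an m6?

A minor sixth spans 8 semitones.
A fifth spanning 8 semitones is augmented (the perfect fifth is 7).

augmented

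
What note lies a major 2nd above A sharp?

A up a major second is B, so the target letter is B.
From A#, a major second is 2 semitones up: B#.

B#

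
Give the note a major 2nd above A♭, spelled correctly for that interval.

A up a major second is B, so the target letter is B.
From Ab, a major second is 2 semitones up: Bb.

Bb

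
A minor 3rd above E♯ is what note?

G#

E up a major third is G#, so the target letter is G.
From E#, a minor third is 3 semitones up: G#.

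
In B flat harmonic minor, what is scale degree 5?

The Bb harmonic minor scale runs Bb C Db Eb F Gb A.
Degree 5 is F.

F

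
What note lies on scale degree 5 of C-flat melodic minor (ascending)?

The Cb melodic minor (ascending) scale runs Cb Db Ebb Fb Gb Ab Bb.
Degree 5 is Gb.

Gb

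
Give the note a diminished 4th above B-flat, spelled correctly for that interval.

A fourth above B lands on the letter E.
A diminished fourth spans 4 semitones, so Bb moves to pitch class 2. On the letter E that is Ebb.

Ebb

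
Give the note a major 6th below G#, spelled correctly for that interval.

B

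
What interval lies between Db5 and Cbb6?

diminished seventh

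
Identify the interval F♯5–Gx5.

augmented second

Counting letters F–G gives a second.
F#→G## = 3 semitones, 1 wider than the major second (2), so augmented.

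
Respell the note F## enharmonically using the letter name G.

F## is pitch class 7. The letter G alone is pitch class 7.
Pitch class 7 on G needs no accidental: G.

G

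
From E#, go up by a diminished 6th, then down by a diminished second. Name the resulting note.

A diminished sixth up from E# is C (letter C, 7 semitones up).
A diminished second down from C is B# (letter B, 0 semitones down).

B#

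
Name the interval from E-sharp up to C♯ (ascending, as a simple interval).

minor sixth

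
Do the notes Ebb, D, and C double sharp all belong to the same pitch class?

Ebb = pitch class 2 and D = pitch class 2 and C## = pitch class 2 — the same pitch class, so they are enharmonic equivalents.

Yes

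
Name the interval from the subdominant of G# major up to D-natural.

minor second

The subdominant of G# major is C#.
C# up to D: letters C→D make it a second; 1 semitone makes it minor.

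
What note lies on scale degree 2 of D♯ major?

The D# major scale runs D# E# F## G# A# B# C##.
Degree 2 is E#.

E#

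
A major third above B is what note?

D#

A third above B lands on the letter D.
A major third spans 4 semitones, so B moves to pitch class 3. On the letter D that is D#.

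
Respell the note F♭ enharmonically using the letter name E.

Plain E sits at the same pitch as Fb, so on the letter E the same pitch needs a natural: E.

E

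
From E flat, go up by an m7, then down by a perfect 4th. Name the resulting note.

A minor seventh up from Eb is Db (letter D, 10 semitones up).
A perfect fourth down from Db is Ab (letter A, 5 semitones down).

Ab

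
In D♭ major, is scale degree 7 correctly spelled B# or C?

C

Each scale degree takes a distinct letter name. Degree 7 of a scale on D must use the letter C.
C and B# are enharmonically the same pitch, but only C uses the letter C, so it is the correct spelling here.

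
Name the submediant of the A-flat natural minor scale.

Fb

The Ab natural minor scale runs Ab Bb Cb Db Eb Fb Gb.
Degree 6 is Fb.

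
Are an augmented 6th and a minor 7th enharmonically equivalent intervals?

Yes

An augmented sixth spans 10 semitones; a minor seventh spans 10.
They are enharmonically equivalent.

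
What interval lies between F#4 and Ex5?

augmented seventh

Counting letters F–G–A–B–C–D–E gives a seventh.
F#→E## = 12 semitones, 1 wider than the major seventh (11), so augmented.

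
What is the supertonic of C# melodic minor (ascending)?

D#

Degree 2 takes the letter 1 step above C, which is D.
In melodic minor (ascending), degree 2 sits 2 semitones above the tonic. C# + 2 semitones is pitch class 3, spelled on D as D#.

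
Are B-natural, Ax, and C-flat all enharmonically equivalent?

B = pitch class 11 and A## = pitch class 11 and Cb = pitch class 11 — the same pitch class, so they are enharmonic equivalents.

Yes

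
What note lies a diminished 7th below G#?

A seventh below G lands on the letter A.
A diminished seventh spans 9 semitones, so G# moves to pitch class 11. On the letter A that is A##.

A##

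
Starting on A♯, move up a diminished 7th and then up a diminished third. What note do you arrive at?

A diminished seventh up from A# is G (letter G, 9 semitones up).
A diminished third up from G is Bbb (letter B, 2 semitones up).

Bbb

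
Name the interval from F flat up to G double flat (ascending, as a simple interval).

minor second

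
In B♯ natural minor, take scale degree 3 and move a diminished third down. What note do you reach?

B##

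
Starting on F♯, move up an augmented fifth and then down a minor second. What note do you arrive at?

B##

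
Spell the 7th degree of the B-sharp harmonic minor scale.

The B# harmonic minor scale runs B# C## D# E# F## G# A##.
Degree 7 is A##.

A##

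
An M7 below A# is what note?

B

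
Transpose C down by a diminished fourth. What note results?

C down a perfect fourth is G, so the target letter is G.
From C, a diminished fourth is 4 semitones down: G#.

G#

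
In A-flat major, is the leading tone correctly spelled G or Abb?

G

Each scale degree takes a distinct letter name. Degree 7 of a scale on A must use the letter G.
G and Abb are enharmonically the same pitch, but only G uses the letter G, so it is the correct spelling here.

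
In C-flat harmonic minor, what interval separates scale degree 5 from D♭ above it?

perfect fifth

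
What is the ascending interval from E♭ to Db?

minor seventh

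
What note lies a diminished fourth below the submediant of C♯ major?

The submediant of C# major is A#.
A diminished fourth (4 semitones) below A# lands on the letter E, giving E##.

E##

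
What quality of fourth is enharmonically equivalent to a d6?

doubly augmented

A diminished sixth spans 7 semitones.
A fourth spanning 7 semitones is doubly augmented (the perfect fourth is 5).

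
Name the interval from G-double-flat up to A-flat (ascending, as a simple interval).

augmented second

Counting letters G–A gives a second.
Gbb→Ab = 3 semitones, 1 wider than the major second (2), so augmented.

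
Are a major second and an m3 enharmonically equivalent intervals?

A major second spans 2 semitones; a minor third spans 3.
The spans differ, so they are not enharmonic equivalents.

No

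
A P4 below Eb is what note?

A fourth below E lands on the letter B.
A perfect fourth spans 5 semitones, so Eb moves to pitch class 10. On the letter B that is Bb.

Bb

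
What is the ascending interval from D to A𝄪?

doubly augmented fifth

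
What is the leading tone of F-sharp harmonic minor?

E#

Degree 7 takes the letter 6 steps above F, which is E.
In harmonic minor, degree 7 sits 11 semitones above the tonic. F# + 11 semitones is pitch class 5, spelled on E as E#.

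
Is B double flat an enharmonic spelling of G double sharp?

Yes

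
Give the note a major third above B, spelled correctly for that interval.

D#

B up a major third is D#, so the target letter is D.
From B, a major third is 4 semitones up: D#.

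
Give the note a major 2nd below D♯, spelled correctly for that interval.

A second below D lands on the letter C.
A major second spans 2 semitones, so D# moves to pitch class 1. On the letter C that is C#.

C#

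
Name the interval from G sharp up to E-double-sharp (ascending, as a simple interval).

augmented sixth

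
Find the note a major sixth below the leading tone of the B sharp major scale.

The leading tone of B# major is A##.
A major sixth (9 semitones) below A## lands on the letter C, giving C##.

C##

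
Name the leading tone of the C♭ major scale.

The Cb major scale runs Cb Db Eb Fb Gb Ab Bb.
Degree 7 is Bb.

Bb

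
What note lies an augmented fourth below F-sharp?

A fourth below F lands on the letter C.
An augmented fourth spans 6 semitones, so F# moves to pitch class 0. On the letter C that is C.

C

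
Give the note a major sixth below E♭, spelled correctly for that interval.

A sixth below E lands on the letter G.
A major sixth spans 9 semitones, so Eb moves to pitch class 6. On the letter G that is Gb.

Gb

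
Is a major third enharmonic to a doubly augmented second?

Yes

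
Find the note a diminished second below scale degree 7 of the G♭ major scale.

Scale degree 7 of Gb major is F.
A diminished second (0 semitones) below F lands on the letter E, giving E#.

E#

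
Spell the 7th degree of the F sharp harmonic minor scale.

E#

Degree 7 takes the letter 6 steps above F, which is E.
In harmonic minor, degree 7 sits 11 semitones above the tonic. F# + 11 semitones is pitch class 5, spelled on E as E#.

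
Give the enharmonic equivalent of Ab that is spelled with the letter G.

G#

Plain G sits 1 semitone below Ab, so on the letter G the same pitch needs a sharp: G#.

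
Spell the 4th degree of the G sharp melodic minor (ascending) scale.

C#

Degree 4 takes the letter 3 steps above G, which is C.
In melodic minor (ascending), degree 4 sits 5 semitones above the tonic. G# + 5 semitones is pitch class 1, spelled on C as C#.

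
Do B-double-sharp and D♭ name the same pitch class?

B## = pitch class 1 and Db = pitch class 1 — the same pitch class, so they are enharmonic equivalents.

Yes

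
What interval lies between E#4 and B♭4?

doubly diminished fifth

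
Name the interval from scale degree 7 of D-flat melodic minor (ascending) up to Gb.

diminished fifth

Scale degree 7 of Db melodic minor (ascending) is C.
C up to Gb: letters C→G make it a fifth; 6 semitones makes it diminished.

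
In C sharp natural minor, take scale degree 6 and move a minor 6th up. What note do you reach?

F

Scale degree 6 of C# natural minor is A.
A minor sixth (8 semitones) above A lands on the letter F, giving F.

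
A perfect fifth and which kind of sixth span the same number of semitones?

A perfect fifth spans 7 semitones.
A sixth spanning 7 semitones is diminished (the major sixth is 9).

diminished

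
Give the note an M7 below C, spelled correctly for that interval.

C down a major seventh is Db, so the target letter is D.
From C, a major seventh is 11 semitones down: Db.

Db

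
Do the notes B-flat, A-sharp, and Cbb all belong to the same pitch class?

Bb is pitch class 10; A# is pitch class 10; Cbb is pitch class 10.
All spellings map to pitch class 10, so they are enharmonically equivalent.

Yes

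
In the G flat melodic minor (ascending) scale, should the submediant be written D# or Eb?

Each scale degree takes a distinct letter name. Degree 6 of a scale on G must use the letter E.
Eb and D# are enharmonically the same pitch, but only Eb uses the letter E, so it is the correct spelling here.

Eb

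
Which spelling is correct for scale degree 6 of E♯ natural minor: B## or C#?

C#

Each scale degree takes a distinct letter name. Degree 6 of a scale on E must use the letter C.
C# and B## are enharmonically the same pitch, but only C# uses the letter C, so it is the correct spelling here.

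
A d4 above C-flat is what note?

Fbb

A fourth above C lands on the letter F.
A diminished fourth spans 4 semitones, so Cb moves to pitch class 3. On the letter F that is Fbb.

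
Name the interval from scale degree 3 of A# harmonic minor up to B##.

Scale degree 3 of A# harmonic minor is C#.
C# up to B##: letters C→B make it a seventh; 12 semitones makes it augmented.

augmented seventh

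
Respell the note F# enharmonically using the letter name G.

Gb

F# is pitch class 6. The letter G alone is pitch class 7.
To reach pitch class 6 from G requires an offset of -1 semitone, i.e. flat: Gb.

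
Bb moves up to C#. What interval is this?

The letter names run B→C, a span of 1 letter step, so the interval is some kind of second.
Bb to C# is 3 semitones. A major second is 2, so 3 makes it augmented.

augmented second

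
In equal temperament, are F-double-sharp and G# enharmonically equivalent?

Two spellings are enharmonically equivalent only if they share a pitch class.
Here F## → 7, G# → 8; 7 ≠ 8, so they are not.

No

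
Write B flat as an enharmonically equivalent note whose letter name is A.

Plain A sits 1 semitone below Bb, so on the letter A the same pitch needs a sharp: A#.

A#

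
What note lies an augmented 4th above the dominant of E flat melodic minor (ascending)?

The dominant of Eb melodic minor (ascending) is Bb.
An augmented fourth (6 semitones) above Bb lands on the letter E, giving E.

E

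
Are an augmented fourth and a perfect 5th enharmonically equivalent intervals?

An augmented fourth spans 6 semitones; a perfect fifth spans 7.
The spans differ, so they are not enharmonic equivalents.

No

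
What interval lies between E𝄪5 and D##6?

minor seventh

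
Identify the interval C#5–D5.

The letter names run C→D, a span of 1 letter step, so the interval is some kind of second.
C# to D is 1 semitone. A major second is 2, so 1 makes it minor.

minor second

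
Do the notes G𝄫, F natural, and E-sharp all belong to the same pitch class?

Yes

Gbb = pitch class 5 and F = pitch class 5 and E# = pitch class 5 — the same pitch class, so they are enharmonic equivalents.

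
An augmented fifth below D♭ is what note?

A fifth below D lands on the letter G.
An augmented fifth spans 8 semitones, so Db moves to pitch class 5. On the letter G that is Gbb.

Gbb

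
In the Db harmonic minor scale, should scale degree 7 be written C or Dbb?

C

Each scale degree takes a distinct letter name. Degree 7 of a scale on D must use the letter C.
C and Dbb are enharmonically the same pitch, but only C uses the letter C, so it is the correct spelling here.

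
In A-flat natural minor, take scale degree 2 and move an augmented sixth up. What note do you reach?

G#

Scale degree 2 of Ab natural minor is Bb.
An augmented sixth (10 semitones) above Bb lands on the letter G, giving G#.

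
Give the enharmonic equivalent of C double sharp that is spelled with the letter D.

Plain D sits at the same pitch as C##, so on the letter D the same pitch needs a natural: D.

D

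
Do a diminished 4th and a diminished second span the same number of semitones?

No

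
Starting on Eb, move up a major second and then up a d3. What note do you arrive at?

Abb

A major second up from Eb is F (letter F, 2 semitones up).
A diminished third up from F is Abb (letter A, 2 semitones up).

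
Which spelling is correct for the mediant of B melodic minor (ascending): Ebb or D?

Each scale degree takes a distinct letter name. Degree 3 of a scale on B must use the letter D.
D and Ebb are enharmonically the same pitch, but only D uses the letter D, so it is the correct spelling here.

D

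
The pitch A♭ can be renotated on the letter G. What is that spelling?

G#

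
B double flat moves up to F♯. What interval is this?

The letter names run B→F, a span of 4 letter steps, so the interval is some kind of fifth.
Bbb to F# is 9 semitones. A perfect fifth is 7, so 9 makes it doubly augmented.

doubly augmented fifth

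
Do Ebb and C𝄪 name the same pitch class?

Yes

Ebb is pitch class 2; C## is pitch class 2.
All spellings map to pitch class 2, so they are enharmonically equivalent.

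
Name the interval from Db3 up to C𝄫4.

The letter names run D→C, a span of 6 letter steps, so the interval is some kind of seventh.
Db to Cbb is 9 semitones. A major seventh is 11, so 9 makes it diminished.

diminished seventh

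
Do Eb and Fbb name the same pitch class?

Yes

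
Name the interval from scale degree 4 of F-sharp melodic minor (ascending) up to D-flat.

Scale degree 4 of F# melodic minor (ascending) is B.
B up to Db: letters B→D make it a third; 2 semitones makes it diminished.

diminished third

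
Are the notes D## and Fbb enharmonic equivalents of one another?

No

Two spellings are enharmonically equivalent only if they share a pitch class.
Here D## → 4, Fbb → 3; 3 ≠ 4, so they are not.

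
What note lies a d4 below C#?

G##

C down a perfect fourth is G, so the target letter is G.
From C#, a diminished fourth is 4 semitones down: G##.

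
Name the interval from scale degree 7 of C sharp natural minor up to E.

perfect fourth

Scale degree 7 of C# natural minor is B.
B up to E: letters B→E make it a fourth; 5 semitones makes it perfect.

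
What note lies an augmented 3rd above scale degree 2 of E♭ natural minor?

A#

Scale degree 2 of Eb natural minor is F.
An augmented third (5 semitones) above F lands on the letter A, giving A#.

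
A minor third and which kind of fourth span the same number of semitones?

doubly diminished

A minor third spans 3 semitones.
A fourth spanning 3 semitones is doubly diminished (the perfect fourth is 5).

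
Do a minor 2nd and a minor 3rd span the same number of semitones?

No

A minor second spans 1 semitone; a minor third spans 3.
The spans differ, so they are not enharmonic equivalents.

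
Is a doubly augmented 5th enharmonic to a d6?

No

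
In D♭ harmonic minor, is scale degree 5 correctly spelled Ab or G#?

Ab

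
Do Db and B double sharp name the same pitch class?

Yes

Db is pitch class 1; B## is pitch class 1.
All spellings map to pitch class 1, so they are enharmonically equivalent.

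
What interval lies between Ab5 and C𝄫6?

The letter names run A→C, a span of 2 letter steps, so the interval is some kind of third.
Ab to Cbb is 2 semitones. A major third is 4, so 2 makes it diminished.

diminished third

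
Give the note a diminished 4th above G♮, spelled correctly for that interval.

A fourth above G lands on the letter C.
A diminished fourth spans 4 semitones, so G moves to pitch class 11. On the letter C that is Cb.

Cb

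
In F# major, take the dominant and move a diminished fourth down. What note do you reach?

The dominant of F# major is C#.
A diminished fourth (4 semitones) below C# lands on the letter G, giving G##.

G##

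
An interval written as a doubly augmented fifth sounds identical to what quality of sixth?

major

A doubly augmented fifth spans 9 semitones.
A sixth spanning 9 semitones is major (the major sixth is 9).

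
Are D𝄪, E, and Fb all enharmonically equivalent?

D## = pitch class 4 and E = pitch class 4 and Fb = pitch class 4 — the same pitch class, so they are enharmonic equivalents.

Yes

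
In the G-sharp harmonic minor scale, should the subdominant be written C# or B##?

C#

Each scale degree takes a distinct letter name. Degree 4 of a scale on G must use the letter C.
C# and B## are enharmonically the same pitch, but only C# uses the letter C, so it is the correct spelling here.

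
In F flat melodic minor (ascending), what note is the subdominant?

The Fb melodic minor (ascending) scale runs Fb Gb Abb Bbb Cb Db Eb.
Degree 4 is Bbb.

Bbb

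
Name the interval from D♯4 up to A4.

Counting letters D–E–F–G–A gives a fifth.
D#→A = 6 semitones, 1 narrower than the perfect fifth (7), so diminished.

diminished fifth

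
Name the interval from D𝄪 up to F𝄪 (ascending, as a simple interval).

minor third

Counting letters D–E–F gives a third.
D##→F## = 3 semitones, 1 narrower than the major third (4), so minor.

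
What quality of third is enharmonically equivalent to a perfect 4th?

augmented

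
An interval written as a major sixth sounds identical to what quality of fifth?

doubly augmented

A major sixth spans 9 semitones.
A fifth spanning 9 semitones is doubly augmented (the perfect fifth is 7).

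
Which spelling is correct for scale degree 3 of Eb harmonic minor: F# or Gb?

Gb

Each scale degree takes a distinct letter name. Degree 3 of a scale on E must use the letter G.
Gb and F# are enharmonically the same pitch, but only Gb uses the letter G, so it is the correct spelling here.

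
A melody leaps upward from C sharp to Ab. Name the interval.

Counting letters C–D–E–F–G–A gives a sixth.
C#→Ab = 7 semitones, 2 narrower than the major sixth (9), so diminished.

diminished sixth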